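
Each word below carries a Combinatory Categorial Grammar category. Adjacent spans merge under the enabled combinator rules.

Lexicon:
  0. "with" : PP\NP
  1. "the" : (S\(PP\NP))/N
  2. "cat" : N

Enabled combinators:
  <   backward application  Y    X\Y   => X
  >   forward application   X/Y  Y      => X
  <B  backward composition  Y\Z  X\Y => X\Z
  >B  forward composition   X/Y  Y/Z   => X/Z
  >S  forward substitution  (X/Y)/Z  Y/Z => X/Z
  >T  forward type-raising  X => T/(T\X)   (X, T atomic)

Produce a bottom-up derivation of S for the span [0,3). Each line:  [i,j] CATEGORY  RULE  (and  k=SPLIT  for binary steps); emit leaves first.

[0,1] PP\NP  lex  "with"
[1,2] (S\(PP\NP))/N  lex  "the"
[2,3] N  lex  "cat"
[1,3] S\(PP\NP)  >  k=2
[0,3] S  <  k=1

[0,3] S   <
  [0,1] "with" : PP\NP
  [1,3] S\(PP\NP)   >
    [1,2] "the" : (S\(PP\NP))/N
    [2,3] "cat" : N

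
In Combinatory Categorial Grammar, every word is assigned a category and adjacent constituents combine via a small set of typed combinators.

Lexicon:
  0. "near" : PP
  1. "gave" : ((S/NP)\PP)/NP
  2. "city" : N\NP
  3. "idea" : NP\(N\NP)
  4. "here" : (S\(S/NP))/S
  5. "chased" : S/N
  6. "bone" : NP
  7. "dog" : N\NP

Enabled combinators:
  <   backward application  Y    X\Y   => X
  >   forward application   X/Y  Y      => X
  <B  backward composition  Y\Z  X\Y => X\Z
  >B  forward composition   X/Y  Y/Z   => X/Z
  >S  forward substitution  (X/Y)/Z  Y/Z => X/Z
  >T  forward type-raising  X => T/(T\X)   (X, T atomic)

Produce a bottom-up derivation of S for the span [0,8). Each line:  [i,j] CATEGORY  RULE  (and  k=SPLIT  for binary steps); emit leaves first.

[0,8] S   <
  [0,1] "near" : PP
  [1,8] S\PP   <B
    [1,4] (S/NP)\PP   >
      [1,2] "gave" : ((S/NP)\PP)/NP
      [2,4] NP   <
        [2,3] "city" : N\NP
        [3,4] "idea" : NP\(N\NP)
    [4,8] S\(S/NP)   >
      [4,5] "here" : (S\(S/NP))/S
      [5,8] S   >
        [5,6] "chased" : S/N
        [6,8] N   <
          [6,7] "bone" : NP
          [7,8] "dog" : N\NP

[0,1] PP  lex  "near"
[1,2] ((S/NP)\PP)/NP  lex  "gave"
[2,3] N\NP  lex  "city"
[3,4] NP\(N\NP)  lex  "idea"
[2,4] NP  <  k=3
[1,4] (S/NP)\PP  >  k=2
[4,5] (S\(S/NP))/S  lex  "here"
[5,6] S/N  lex  "chased"
[6,7] NP  lex  "bone"
[7,8] N\NP  lex  "dog"
[6,8] N  <  k=7
[5,8] S  >  k=6
[4,8] S\(S/NP)  >  k=5
[1,8] S\PP  <B  k=4
[0,8] S  <  k=1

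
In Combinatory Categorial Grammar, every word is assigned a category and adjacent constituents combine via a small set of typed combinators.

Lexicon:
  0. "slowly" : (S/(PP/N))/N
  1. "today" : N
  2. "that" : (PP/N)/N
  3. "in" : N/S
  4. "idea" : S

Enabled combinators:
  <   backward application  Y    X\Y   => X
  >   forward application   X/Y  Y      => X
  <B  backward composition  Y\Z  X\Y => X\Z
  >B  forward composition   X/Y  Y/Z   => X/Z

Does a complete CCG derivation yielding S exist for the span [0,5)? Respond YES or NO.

YES

[0,5] S   >
  [0,3] S/N   >B
    [0,2] S/(PP/N)   >
      [0,1] "slowly" : (S/(PP/N))/N
      [1,2] "today" : N
    [2,3] "that" : (PP/N)/N
  [3,5] N   >
    [3,4] "in" : N/S
    [4,5] "idea" : S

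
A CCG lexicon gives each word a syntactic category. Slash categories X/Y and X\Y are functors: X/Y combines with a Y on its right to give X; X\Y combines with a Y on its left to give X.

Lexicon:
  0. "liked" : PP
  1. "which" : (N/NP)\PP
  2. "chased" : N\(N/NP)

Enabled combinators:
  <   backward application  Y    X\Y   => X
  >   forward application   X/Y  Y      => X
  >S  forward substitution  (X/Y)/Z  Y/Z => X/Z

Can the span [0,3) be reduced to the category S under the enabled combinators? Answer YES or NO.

PP (N/NP)\PP N\(N/NP)
CKY chart[0,3] = {N}; S ∉ chart

NO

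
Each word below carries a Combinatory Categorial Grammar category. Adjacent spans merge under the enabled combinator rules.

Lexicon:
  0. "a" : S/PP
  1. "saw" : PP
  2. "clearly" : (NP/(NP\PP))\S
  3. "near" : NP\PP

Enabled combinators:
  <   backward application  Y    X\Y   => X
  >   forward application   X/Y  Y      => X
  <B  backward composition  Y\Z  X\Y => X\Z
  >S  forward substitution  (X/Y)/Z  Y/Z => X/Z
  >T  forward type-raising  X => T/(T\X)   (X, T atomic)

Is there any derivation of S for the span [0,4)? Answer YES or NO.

NO

S/PP PP (NP/(NP\PP))\S NP\PP
CKY chart[0,4] = {N/(N\NP), NP, NP/(NP\NP), PP/(PP\NP), S/(S\NP)}; S ∉ chart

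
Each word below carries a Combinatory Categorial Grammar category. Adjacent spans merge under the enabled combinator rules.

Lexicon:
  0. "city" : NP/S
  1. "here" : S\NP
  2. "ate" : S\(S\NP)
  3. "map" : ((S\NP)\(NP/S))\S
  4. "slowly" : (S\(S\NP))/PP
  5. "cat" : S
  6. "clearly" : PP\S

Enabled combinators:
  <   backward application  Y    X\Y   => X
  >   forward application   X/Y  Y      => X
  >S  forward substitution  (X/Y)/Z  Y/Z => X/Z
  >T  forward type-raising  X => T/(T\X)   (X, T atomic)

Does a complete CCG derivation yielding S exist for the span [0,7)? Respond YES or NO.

[0,7] S   <
  [0,4] S\NP   <
    [0,1] "city" : NP/S
    [1,4] (S\NP)\(NP/S)   <
      [1,3] S   <
        [1,2] "here" : S\NP
        [2,3] "ate" : S\(S\NP)
      [3,4] "map" : ((S\NP)\(NP/S))\S
  [4,7] S\(S\NP)   >
    [4,5] "slowly" : (S\(S\NP))/PP
    [5,7] PP   <
      [5,6] "cat" : S
      [6,7] "clearly" : PP\S

YES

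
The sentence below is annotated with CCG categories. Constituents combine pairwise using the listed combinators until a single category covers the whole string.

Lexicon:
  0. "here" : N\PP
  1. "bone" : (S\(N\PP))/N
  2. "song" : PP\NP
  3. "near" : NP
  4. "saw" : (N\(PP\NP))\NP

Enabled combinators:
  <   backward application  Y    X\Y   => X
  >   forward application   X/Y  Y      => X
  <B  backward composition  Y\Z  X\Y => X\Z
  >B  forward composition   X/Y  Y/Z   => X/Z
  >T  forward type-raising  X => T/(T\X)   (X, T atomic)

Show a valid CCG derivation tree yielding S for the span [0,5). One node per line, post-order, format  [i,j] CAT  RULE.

[0,1] N\PP  lex  "here"
[1,2] (S\(N\PP))/N  lex  "bone"
[2,3] PP\NP  lex  "song"
[3,4] NP  lex  "near"
[4,5] (N\(PP\NP))\NP  lex  "saw"
[3,5] N\(PP\NP)  <  k=4
[2,5] N  <  k=3
[1,5] S\(N\PP)  >  k=2
[0,5] S  <  k=1

[0,5] S   <
  [0,1] "here" : N\PP
  [1,5] S\(N\PP)   >
    [1,2] "bone" : (S\(N\PP))/N
    [2,5] N   <
      [2,3] "song" : PP\NP
      [3,5] N\(PP\NP)   <
        [3,4] "near" : NP
        [4,5] "saw" : (N\(PP\NP))\NP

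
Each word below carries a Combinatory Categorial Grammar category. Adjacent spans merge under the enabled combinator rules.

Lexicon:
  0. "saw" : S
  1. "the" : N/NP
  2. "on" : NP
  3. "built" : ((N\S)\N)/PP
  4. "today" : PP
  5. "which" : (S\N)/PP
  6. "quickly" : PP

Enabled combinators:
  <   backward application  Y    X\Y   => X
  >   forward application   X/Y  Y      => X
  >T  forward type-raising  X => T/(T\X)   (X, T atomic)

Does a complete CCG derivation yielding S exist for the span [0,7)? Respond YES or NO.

[0,7] S   <
  [0,5] N   >
    [0,1] N/(N\S)   >T
      [0,1] "saw" : S
    [1,5] N\S   <
      [1,3] N   >
        [1,2] "the" : N/NP
        [2,3] "on" : NP
      [3,5] (N\S)\N   >
        [3,4] "built" : ((N\S)\N)/PP
        [4,5] "today" : PP
  [5,7] S\N   >
    [5,6] "which" : (S\N)/PP
    [6,7] "quickly" : PP

YES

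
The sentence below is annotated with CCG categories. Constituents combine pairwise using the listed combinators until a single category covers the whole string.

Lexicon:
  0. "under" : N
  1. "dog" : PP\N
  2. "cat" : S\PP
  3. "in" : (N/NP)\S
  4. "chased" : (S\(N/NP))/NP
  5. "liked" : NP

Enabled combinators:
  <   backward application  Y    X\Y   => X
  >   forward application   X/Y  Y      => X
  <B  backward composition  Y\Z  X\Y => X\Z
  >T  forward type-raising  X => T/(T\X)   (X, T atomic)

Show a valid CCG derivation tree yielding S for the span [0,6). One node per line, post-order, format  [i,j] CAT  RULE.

[0,1] N  lex  "under"
[1,2] PP\N  lex  "dog"
[2,3] S\PP  lex  "cat"
[1,3] S\N  <B  k=2
[0,3] S  <  k=1
[3,4] (N/NP)\S  lex  "in"
[0,4] N/NP  <  k=3
[4,5] (S\(N/NP))/NP  lex  "chased"
[5,6] NP  lex  "liked"
[4,6] S\(N/NP)  >  k=5
[0,6] S  <  k=4

[0,6] S   <
  [0,4] N/NP   <
    [0,3] S   <
      [0,1] "under" : N
      [1,3] S\N   <B
        [1,2] "dog" : PP\N
        [2,3] "cat" : S\PP
    [3,4] "in" : (N/NP)\S
  [4,6] S\(N/NP)   >
    [4,5] "chased" : (S\(N/NP))/NP
    [5,6] "liked" : NP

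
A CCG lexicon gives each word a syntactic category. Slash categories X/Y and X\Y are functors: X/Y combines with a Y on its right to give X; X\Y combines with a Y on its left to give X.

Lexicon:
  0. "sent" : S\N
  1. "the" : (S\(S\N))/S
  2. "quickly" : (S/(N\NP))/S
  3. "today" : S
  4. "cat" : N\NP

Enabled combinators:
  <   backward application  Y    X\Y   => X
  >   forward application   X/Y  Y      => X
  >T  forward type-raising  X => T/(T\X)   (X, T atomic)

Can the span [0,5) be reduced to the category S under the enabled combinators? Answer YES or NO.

[0,5] S   <
  [0,1] "sent" : S\N
  [1,5] S\(S\N)   >
    [1,2] "the" : (S\(S\N))/S
    [2,5] S   >
      [2,4] S/(N\NP)   >
        [2,3] "quickly" : (S/(N\NP))/S
        [3,4] "today" : S
      [4,5] "cat" : N\NP

YES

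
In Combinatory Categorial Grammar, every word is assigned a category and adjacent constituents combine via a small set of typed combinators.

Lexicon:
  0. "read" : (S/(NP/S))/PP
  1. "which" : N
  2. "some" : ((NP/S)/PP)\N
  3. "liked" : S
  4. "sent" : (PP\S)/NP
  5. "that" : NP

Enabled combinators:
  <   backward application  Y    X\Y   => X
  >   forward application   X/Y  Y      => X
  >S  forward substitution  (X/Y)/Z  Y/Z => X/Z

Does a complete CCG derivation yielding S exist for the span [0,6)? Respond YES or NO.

[0,6] S   >
  [0,3] S/PP   >S
    [0,1] "read" : (S/(NP/S))/PP
    [1,3] (NP/S)/PP   <
      [1,2] "which" : N
      [2,3] "some" : ((NP/S)/PP)\N
  [3,6] PP   <
    [3,4] "liked" : S
    [4,6] PP\S   >
      [4,5] "sent" : (PP\S)/NP
      [5,6] "that" : NP

YES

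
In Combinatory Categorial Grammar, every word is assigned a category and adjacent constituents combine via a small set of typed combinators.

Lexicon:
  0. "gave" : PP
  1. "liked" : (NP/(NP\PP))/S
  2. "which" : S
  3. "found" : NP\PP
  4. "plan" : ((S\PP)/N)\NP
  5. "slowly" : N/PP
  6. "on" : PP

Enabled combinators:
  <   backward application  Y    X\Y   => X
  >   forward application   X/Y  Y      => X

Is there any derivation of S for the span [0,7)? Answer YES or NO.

[0,7] S   <
  [0,1] "gave" : PP
  [1,7] S\PP   >
    [1,5] (S\PP)/N   <
      [1,4] NP   >
        [1,3] NP/(NP\PP)   >
          [1,2] "liked" : (NP/(NP\PP))/S
          [2,3] "which" : S
        [3,4] "found" : NP\PP
      [4,5] "plan" : ((S\PP)/N)\NP
    [5,7] N   >
      [5,6] "slowly" : N/PP
      [6,7] "on" : PP

YES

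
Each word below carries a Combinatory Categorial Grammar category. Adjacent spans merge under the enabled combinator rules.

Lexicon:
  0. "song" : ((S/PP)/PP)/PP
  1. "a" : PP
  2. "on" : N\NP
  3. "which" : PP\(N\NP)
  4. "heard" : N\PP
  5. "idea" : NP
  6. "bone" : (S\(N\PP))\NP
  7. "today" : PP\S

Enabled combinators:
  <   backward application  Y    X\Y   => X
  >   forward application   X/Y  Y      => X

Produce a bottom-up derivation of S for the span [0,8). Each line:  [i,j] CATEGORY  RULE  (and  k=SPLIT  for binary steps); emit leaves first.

[0,8] S   >
  [0,4] S/PP   >
    [0,2] (S/PP)/PP   >
      [0,1] "song" : ((S/PP)/PP)/PP
      [1,2] "a" : PP
    [2,4] PP   <
      [2,3] "on" : N\NP
      [3,4] "which" : PP\(N\NP)
  [4,8] PP   <
    [4,7] S   <
      [4,5] "heard" : N\PP
      [5,7] S\(N\PP)   <
        [5,6] "idea" : NP
        [6,7] "bone" : (S\(N\PP))\NP
    [7,8] "today" : PP\S

[0,1] ((S/PP)/PP)/PP  lex  "song"
[1,2] PP  lex  "a"
[0,2] (S/PP)/PP  >  k=1
[2,3] N\NP  lex  "on"
[3,4] PP\(N\NP)  lex  "which"
[2,4] PP  <  k=3
[0,4] S/PP  >  k=2
[4,5] N\PP  lex  "heard"
[5,6] NP  lex  "idea"
[6,7] (S\(N\PP))\NP  lex  "bone"
[5,7] S\(N\PP)  <  k=6
[4,7] S  <  k=5
[7,8] PP\S  lex  "today"
[4,8] PP  <  k=7
[0,8] S  >  k=4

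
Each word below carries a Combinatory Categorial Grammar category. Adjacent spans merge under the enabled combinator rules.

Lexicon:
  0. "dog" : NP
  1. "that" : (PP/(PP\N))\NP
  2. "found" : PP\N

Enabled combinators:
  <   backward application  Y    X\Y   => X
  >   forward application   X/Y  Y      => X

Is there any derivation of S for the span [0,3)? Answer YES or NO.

NP (PP/(PP\N))\NP PP\N
CKY chart[0,3] = {PP}; S ∉ chart

NO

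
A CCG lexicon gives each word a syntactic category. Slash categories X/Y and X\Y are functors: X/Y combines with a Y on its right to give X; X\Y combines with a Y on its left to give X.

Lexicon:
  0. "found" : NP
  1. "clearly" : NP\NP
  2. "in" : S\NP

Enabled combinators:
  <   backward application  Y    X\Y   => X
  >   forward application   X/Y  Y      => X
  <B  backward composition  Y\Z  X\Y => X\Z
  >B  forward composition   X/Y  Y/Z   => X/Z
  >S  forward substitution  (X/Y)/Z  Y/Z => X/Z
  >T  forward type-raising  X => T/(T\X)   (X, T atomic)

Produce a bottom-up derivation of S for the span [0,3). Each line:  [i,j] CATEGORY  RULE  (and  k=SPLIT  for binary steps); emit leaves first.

[0,1] NP  lex  "found"
[1,2] NP\NP  lex  "clearly"
[2,3] S\NP  lex  "in"
[1,3] S\NP  <B  k=2
[0,3] S  <  k=1

[0,3] S   <
  [0,1] "found" : NP
  [1,3] S\NP   <B
    [1,2] "clearly" : NP\NP
    [2,3] "in" : S\NP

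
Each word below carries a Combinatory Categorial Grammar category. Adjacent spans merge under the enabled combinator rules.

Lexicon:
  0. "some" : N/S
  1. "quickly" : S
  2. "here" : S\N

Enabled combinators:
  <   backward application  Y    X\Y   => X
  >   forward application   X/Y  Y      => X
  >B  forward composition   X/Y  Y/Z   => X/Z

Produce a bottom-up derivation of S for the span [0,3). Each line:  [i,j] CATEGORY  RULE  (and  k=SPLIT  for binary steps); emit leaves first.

[0,3] S   <
  [0,2] N   >
    [0,1] "some" : N/S
    [1,2] "quickly" : S
  [2,3] "here" : S\N

[0,1] N/S  lex  "some"
[1,2] S  lex  "quickly"
[0,2] N  >  k=1
[2,3] S\N  lex  "here"
[0,3] S  <  k=2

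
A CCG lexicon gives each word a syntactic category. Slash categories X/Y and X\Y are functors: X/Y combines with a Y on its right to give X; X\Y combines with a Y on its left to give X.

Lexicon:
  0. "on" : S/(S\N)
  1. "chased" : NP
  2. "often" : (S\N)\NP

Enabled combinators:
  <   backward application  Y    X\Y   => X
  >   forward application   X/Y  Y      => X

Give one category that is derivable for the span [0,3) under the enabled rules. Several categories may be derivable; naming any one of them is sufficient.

[0,3] S   >
  [0,1] "on" : S/(S\N)
  [1,3] S\N   <
    [1,2] "chased" : NP
    [2,3] "often" : (S\N)\NP

S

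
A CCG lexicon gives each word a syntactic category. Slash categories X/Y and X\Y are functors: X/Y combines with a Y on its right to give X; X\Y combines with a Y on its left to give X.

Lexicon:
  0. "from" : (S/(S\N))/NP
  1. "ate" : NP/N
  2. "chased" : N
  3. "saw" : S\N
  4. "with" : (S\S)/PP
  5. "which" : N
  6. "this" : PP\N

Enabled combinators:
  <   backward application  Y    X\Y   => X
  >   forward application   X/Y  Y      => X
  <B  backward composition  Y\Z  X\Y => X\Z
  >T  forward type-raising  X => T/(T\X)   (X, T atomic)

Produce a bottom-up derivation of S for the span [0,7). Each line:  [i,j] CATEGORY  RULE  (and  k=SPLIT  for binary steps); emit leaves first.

[0,1] (S/(S\N))/NP  lex  "from"
[1,2] NP/N  lex  "ate"
[2,3] N  lex  "chased"
[1,3] NP  >  k=2
[0,3] S/(S\N)  >  k=1
[3,4] S\N  lex  "saw"
[4,5] (S\S)/PP  lex  "with"
[5,6] N  lex  "which"
[6,7] PP\N  lex  "this"
[5,7] PP  <  k=6
[4,7] S\S  >  k=5
[3,7] S\N  <B  k=4
[0,7] S  >  k=3

[0,7] S   >
  [0,3] S/(S\N)   >
    [0,1] "from" : (S/(S\N))/NP
    [1,3] NP   >
      [1,2] "ate" : NP/N
      [2,3] "chased" : N
  [3,7] S\N   <B
    [3,4] "saw" : S\N
    [4,7] S\S   >
      [4,5] "with" : (S\S)/PP
      [5,7] PP   <
        [5,6] "which" : N
        [6,7] "this" : PP\N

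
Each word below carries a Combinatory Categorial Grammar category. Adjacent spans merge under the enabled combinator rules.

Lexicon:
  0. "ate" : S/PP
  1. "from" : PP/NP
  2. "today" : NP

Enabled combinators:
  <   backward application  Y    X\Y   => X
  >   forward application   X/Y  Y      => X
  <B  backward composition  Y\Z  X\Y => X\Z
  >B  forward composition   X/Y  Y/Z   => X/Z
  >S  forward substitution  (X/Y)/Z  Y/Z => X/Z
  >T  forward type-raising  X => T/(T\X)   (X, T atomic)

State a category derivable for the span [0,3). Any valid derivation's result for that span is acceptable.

[0,3] S   >
  [0,2] S/NP   >B
    [0,1] "ate" : S/PP
    [1,2] "from" : PP/NP
  [2,3] "today" : NP

S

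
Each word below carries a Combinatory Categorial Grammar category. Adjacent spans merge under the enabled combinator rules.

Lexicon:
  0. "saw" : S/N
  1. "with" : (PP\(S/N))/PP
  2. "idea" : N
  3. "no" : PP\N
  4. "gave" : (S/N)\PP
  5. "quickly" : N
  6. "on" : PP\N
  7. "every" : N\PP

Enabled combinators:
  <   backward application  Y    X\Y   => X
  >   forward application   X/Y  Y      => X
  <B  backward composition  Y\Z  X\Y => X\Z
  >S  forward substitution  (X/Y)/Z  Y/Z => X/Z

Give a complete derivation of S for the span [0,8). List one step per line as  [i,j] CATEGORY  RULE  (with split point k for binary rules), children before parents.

[0,1] S/N  lex  "saw"
[1,2] (PP\(S/N))/PP  lex  "with"
[2,3] N  lex  "idea"
[3,4] PP\N  lex  "no"
[2,4] PP  <  k=3
[1,4] PP\(S/N)  >  k=2
[0,4] PP  <  k=1
[4,5] (S/N)\PP  lex  "gave"
[0,5] S/N  <  k=4
[5,6] N  lex  "quickly"
[6,7] PP\N  lex  "on"
[5,7] PP  <  k=6
[7,8] N\PP  lex  "every"
[5,8] N  <  k=7
[0,8] S  >  k=5

[0,8] S   >
  [0,5] S/N   <
    [0,4] PP   <
      [0,1] "saw" : S/N
      [1,4] PP\(S/N)   >
        [1,2] "with" : (PP\(S/N))/PP
        [2,4] PP   <
          [2,3] "idea" : N
          [3,4] "no" : PP\N
    [4,5] "gave" : (S/N)\PP
  [5,8] N   <
    [5,7] PP   <
      [5,6] "quickly" : N
      [6,7] "on" : PP\N
    [7,8] "every" : N\PP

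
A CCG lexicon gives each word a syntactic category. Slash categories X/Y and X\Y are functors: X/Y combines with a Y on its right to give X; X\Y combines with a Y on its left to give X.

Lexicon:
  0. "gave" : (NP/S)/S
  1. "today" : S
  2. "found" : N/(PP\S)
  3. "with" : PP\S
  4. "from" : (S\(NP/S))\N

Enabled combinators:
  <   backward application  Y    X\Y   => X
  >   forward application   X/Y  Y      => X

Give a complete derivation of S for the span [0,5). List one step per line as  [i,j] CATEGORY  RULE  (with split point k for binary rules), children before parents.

[0,1] (NP/S)/S  lex  "gave"
[1,2] S  lex  "today"
[0,2] NP/S  >  k=1
[2,3] N/(PP\S)  lex  "found"
[3,4] PP\S  lex  "with"
[2,4] N  >  k=3
[4,5] (S\(NP/S))\N  lex  "from"
[2,5] S\(NP/S)  <  k=4
[0,5] S  <  k=2

[0,5] S   <
  [0,2] NP/S   >
    [0,1] "gave" : (NP/S)/S
    [1,2] "today" : S
  [2,5] S\(NP/S)   <
    [2,4] N   >
      [2,3] "found" : N/(PP\S)
      [3,4] "with" : PP\S
    [4,5] "from" : (S\(NP/S))\N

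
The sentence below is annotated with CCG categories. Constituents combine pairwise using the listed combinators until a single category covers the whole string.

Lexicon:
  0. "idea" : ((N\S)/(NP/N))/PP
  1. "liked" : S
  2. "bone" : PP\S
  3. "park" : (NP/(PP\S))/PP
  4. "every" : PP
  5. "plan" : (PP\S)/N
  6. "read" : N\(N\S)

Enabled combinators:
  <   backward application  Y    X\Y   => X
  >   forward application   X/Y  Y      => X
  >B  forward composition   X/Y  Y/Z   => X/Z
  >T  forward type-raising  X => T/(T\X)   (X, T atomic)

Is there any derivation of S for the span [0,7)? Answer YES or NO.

NO

((N\S)/(NP/N))/PP S PP\S (NP/(PP\S))/PP PP (PP\S)/N N\(N\S)
CKY chart[0,7] = {N, N/(N\N), NP/(NP\N), PP/(PP\N), S/(S\N)}; S ∉ chart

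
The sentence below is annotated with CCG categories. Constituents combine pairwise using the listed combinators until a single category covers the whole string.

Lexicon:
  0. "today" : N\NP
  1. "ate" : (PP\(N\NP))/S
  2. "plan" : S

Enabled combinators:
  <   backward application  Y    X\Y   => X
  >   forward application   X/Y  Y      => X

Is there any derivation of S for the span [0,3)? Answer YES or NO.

N\NP (PP\(N\NP))/S S
CKY chart[0,3] = {PP}; S ∉ chart

NO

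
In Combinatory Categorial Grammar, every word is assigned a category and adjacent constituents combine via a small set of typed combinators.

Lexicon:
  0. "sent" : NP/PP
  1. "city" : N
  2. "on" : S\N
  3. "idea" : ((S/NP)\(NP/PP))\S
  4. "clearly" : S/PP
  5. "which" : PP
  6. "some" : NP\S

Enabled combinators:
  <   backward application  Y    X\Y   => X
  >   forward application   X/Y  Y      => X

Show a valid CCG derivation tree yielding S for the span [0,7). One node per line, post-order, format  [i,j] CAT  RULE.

[0,1] NP/PP  lex  "sent"
[1,2] N  lex  "city"
[2,3] S\N  lex  "on"
[1,3] S  <  k=2
[3,4] ((S/NP)\(NP/PP))\S  lex  "idea"
[1,4] (S/NP)\(NP/PP)  <  k=3
[0,4] S/NP  <  k=1
[4,5] S/PP  lex  "clearly"
[5,6] PP  lex  "which"
[4,6] S  >  k=5
[6,7] NP\S  lex  "some"
[4,7] NP  <  k=6
[0,7] S  >  k=4

[0,7] S   >
  [0,4] S/NP   <
    [0,1] "sent" : NP/PP
    [1,4] (S/NP)\(NP/PP)   <
      [1,3] S   <
        [1,2] "city" : N
        [2,3] "on" : S\N
      [3,4] "idea" : ((S/NP)\(NP/PP))\S
  [4,7] NP   <
    [4,6] S   >
      [4,5] "clearly" : S/PP
      [5,6] "which" : PP
    [6,7] "some" : NP\S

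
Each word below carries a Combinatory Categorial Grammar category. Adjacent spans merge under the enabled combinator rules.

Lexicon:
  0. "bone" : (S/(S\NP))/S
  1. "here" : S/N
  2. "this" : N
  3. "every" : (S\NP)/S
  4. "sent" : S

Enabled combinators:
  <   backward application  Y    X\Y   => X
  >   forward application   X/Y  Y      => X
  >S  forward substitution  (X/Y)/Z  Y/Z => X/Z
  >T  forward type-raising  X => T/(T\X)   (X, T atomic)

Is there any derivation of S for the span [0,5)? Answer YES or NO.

YES

[0,5] S   >
  [0,3] S/(S\NP)   >
    [0,1] "bone" : (S/(S\NP))/S
    [1,3] S   >
      [1,2] "here" : S/N
      [2,3] "this" : N
  [3,5] S\NP   >
    [3,4] "every" : (S\NP)/S
    [4,5] "sent" : S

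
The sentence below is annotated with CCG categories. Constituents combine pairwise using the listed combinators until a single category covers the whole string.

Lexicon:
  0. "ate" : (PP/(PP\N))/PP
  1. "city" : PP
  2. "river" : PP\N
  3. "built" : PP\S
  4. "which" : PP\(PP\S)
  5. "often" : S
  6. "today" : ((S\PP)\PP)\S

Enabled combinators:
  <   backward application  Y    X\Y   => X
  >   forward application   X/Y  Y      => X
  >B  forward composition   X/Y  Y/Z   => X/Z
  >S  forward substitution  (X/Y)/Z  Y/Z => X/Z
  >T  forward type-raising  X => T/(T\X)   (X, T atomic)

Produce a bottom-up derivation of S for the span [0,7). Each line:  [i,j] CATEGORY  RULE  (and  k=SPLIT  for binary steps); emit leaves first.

[0,1] (PP/(PP\N))/PP  lex  "ate"
[1,2] PP  lex  "city"
[0,2] PP/(PP\N)  >  k=1
[2,3] PP\N  lex  "river"
[0,3] PP  >  k=2
[3,4] PP\S  lex  "built"
[4,5] PP\(PP\S)  lex  "which"
[3,5] PP  <  k=4
[5,6] S  lex  "often"
[6,7] ((S\PP)\PP)\S  lex  "today"
[5,7] (S\PP)\PP  <  k=6
[3,7] S\PP  <  k=5
[0,7] S  <  k=3

[0,7] S   <
  [0,3] PP   >
    [0,2] PP/(PP\N)   >
      [0,1] "ate" : (PP/(PP\N))/PP
      [1,2] "city" : PP
    [2,3] "river" : PP\N
  [3,7] S\PP   <
    [3,5] PP   <
      [3,4] "built" : PP\S
      [4,5] "which" : PP\(PP\S)
    [5,7] (S\PP)\PP   <
      [5,6] "often" : S
      [6,7] "today" : ((S\PP)\PP)\S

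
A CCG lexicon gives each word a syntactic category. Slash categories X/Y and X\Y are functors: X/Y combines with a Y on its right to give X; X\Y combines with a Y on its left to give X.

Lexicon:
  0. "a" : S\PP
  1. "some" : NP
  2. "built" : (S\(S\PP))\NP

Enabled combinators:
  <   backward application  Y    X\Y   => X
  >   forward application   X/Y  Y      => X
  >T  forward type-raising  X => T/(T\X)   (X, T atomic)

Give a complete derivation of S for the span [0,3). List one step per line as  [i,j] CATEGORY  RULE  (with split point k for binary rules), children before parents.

[0,1] S\PP  lex  "a"
[1,2] NP  lex  "some"
[2,3] (S\(S\PP))\NP  lex  "built"
[1,3] S\(S\PP)  <  k=2
[0,3] S  <  k=1

[0,3] S   <
  [0,1] "a" : S\PP
  [1,3] S\(S\PP)   <
    [1,2] "some" : NP
    [2,3] "built" : (S\(S\PP))\NP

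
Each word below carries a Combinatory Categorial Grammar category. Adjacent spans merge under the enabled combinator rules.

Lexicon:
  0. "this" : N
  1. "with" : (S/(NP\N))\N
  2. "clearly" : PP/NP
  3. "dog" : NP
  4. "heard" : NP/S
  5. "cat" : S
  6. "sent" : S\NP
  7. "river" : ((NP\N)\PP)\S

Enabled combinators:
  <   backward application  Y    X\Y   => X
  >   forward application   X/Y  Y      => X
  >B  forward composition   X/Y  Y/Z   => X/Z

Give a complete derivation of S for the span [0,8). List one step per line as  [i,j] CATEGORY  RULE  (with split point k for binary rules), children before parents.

[0,8] S   >
  [0,2] S/(NP\N)   <
    [0,1] "this" : N
    [1,2] "with" : (S/(NP\N))\N
  [2,8] NP\N   <
    [2,4] PP   >
      [2,3] "clearly" : PP/NP
      [3,4] "dog" : NP
    [4,8] (NP\N)\PP   <
      [4,7] S   <
        [4,6] NP   >
          [4,5] "heard" : NP/S
          [5,6] "cat" : S
        [6,7] "sent" : S\NP
      [7,8] "river" : ((NP\N)\PP)\S

[0,1] N  lex  "this"
[1,2] (S/(NP\N))\N  lex  "with"
[0,2] S/(NP\N)  <  k=1
[2,3] PP/NP  lex  "clearly"
[3,4] NP  lex  "dog"
[2,4] PP  >  k=3
[4,5] NP/S  lex  "heard"
[5,6] S  lex  "cat"
[4,6] NP  >  k=5
[6,7] S\NP  lex  "sent"
[4,7] S  <  k=6
[7,8] ((NP\N)\PP)\S  lex  "river"
[4,8] (NP\N)\PP  <  k=7
[2,8] NP\N  <  k=4
[0,8] S  >  k=2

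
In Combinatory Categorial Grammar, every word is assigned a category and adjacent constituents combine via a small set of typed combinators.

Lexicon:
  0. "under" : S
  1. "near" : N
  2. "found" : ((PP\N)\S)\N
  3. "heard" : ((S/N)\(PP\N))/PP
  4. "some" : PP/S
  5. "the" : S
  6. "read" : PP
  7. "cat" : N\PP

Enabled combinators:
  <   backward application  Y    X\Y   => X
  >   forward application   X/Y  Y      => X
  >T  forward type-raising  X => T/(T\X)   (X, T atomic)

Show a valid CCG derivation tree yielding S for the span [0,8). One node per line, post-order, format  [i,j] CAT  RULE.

[0,8] S   >
  [0,6] S/N   <
    [0,3] PP\N   <
      [0,1] "under" : S
      [1,3] (PP\N)\S   <
        [1,2] "near" : N
        [2,3] "found" : ((PP\N)\S)\N
    [3,6] (S/N)\(PP\N)   >
      [3,4] "heard" : ((S/N)\(PP\N))/PP
      [4,6] PP   >
        [4,5] "some" : PP/S
        [5,6] "the" : S
  [6,8] N   >
    [6,7] N/(N\PP)   >T
      [6,7] "read" : PP
    [7,8] "cat" : N\PP

[0,1] S  lex  "under"
[1,2] N  lex  "near"
[2,3] ((PP\N)\S)\N  lex  "found"
[1,3] (PP\N)\S  <  k=2
[0,3] PP\N  <  k=1
[3,4] ((S/N)\(PP\N))/PP  lex  "heard"
[4,5] PP/S  lex  "some"
[5,6] S  lex  "the"
[4,6] PP  >  k=5
[3,6] (S/N)\(PP\N)  >  k=4
[0,6] S/N  <  k=3
[6,7] PP  lex  "read"
[6,7] N/(N\PP)  >T
[7,8] N\PP  lex  "cat"
[6,8] N  >  k=7
[0,8] S  >  k=6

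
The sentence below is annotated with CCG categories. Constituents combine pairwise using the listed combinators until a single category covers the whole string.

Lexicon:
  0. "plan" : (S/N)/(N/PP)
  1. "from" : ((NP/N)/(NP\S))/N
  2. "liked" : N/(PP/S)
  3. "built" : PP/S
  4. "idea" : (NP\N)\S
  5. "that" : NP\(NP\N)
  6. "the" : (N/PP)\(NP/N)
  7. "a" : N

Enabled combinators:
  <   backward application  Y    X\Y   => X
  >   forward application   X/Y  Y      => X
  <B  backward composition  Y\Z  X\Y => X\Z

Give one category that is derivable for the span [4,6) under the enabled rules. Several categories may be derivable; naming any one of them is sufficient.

[0,8] S   >
  [0,7] S/N   >
    [0,1] "plan" : (S/N)/(N/PP)
    [1,7] N/PP   <
      [1,6] NP/N   >
        [1,4] (NP/N)/(NP\S)   >
          [1,2] "from" : ((NP/N)/(NP\S))/N
          [2,4] N   >
            [2,3] "liked" : N/(PP/S)
            [3,4] "built" : PP/S
        [4,6] NP\S   <B
          [4,5] "idea" : (NP\N)\S
          [5,6] "that" : NP\(NP\N)
      [6,7] "the" : (N/PP)\(NP/N)
  [7,8] "a" : N

NP\S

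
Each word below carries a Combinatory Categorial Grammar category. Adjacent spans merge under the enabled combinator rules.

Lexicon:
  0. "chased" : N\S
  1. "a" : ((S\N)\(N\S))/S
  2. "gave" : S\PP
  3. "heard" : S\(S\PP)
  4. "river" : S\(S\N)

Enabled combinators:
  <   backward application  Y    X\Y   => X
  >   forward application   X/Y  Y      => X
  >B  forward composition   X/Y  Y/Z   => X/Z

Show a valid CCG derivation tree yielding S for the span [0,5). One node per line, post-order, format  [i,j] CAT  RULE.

[0,5] S   <
  [0,4] S\N   <
    [0,1] "chased" : N\S
    [1,4] (S\N)\(N\S)   >
      [1,2] "a" : ((S\N)\(N\S))/S
      [2,4] S   <
        [2,3] "gave" : S\PP
        [3,4] "heard" : S\(S\PP)
  [4,5] "river" : S\(S\N)

[0,1] N\S  lex  "chased"
[1,2] ((S\N)\(N\S))/S  lex  "a"
[2,3] S\PP  lex  "gave"
[3,4] S\(S\PP)  lex  "heard"
[2,4] S  <  k=3
[1,4] (S\N)\(N\S)  >  k=2
[0,4] S\N  <  k=1
[4,5] S\(S\N)  lex  "river"
[0,5] S  <  k=4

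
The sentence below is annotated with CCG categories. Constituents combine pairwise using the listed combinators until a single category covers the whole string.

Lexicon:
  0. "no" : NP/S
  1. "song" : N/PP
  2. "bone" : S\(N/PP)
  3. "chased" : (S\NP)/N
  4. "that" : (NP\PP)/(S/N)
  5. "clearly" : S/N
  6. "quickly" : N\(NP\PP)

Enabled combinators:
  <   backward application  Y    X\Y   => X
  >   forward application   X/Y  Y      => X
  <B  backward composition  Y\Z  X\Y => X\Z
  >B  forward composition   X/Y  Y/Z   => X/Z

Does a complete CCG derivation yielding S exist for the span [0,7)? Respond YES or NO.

YES

[0,7] S   <
  [0,3] NP   >
    [0,1] "no" : NP/S
    [1,3] S   <
      [1,2] "song" : N/PP
      [2,3] "bone" : S\(N/PP)
  [3,7] S\NP   >
    [3,4] "chased" : (S\NP)/N
    [4,7] N   <
      [4,6] NP\PP   >
        [4,5] "that" : (NP\PP)/(S/N)
        [5,6] "clearly" : S/N
      [6,7] "quickly" : N\(NP\PP)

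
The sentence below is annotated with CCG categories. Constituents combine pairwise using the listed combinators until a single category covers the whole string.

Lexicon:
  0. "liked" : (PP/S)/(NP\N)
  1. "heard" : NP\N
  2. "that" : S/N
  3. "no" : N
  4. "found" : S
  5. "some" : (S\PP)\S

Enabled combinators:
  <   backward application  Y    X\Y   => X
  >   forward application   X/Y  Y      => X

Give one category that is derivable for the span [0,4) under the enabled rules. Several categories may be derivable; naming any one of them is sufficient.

[0,6] S   <
  [0,4] PP   >
    [0,2] PP/S   >
      [0,1] "liked" : (PP/S)/(NP\N)
      [1,2] "heard" : NP\N
    [2,4] S   >
      [2,3] "that" : S/N
      [3,4] "no" : N
  [4,6] S\PP   <
    [4,5] "found" : S
    [5,6] "some" : (S\PP)\S

PP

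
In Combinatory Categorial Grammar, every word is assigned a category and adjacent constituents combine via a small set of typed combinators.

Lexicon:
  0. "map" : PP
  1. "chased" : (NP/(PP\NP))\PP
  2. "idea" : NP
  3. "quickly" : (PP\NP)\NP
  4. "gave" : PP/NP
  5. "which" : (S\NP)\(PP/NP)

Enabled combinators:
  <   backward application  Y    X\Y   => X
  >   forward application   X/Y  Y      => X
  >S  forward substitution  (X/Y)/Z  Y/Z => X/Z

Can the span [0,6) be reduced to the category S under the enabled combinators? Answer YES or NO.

YES

[0,6] S   <
  [0,4] NP   >
    [0,2] NP/(PP\NP)   <
      [0,1] "map" : PP
      [1,2] "chased" : (NP/(PP\NP))\PP
    [2,4] PP\NP   <
      [2,3] "idea" : NP
      [3,4] "quickly" : (PP\NP)\NP
  [4,6] S\NP   <
    [4,5] "gave" : PP/NP
    [5,6] "which" : (S\NP)\(PP/NP)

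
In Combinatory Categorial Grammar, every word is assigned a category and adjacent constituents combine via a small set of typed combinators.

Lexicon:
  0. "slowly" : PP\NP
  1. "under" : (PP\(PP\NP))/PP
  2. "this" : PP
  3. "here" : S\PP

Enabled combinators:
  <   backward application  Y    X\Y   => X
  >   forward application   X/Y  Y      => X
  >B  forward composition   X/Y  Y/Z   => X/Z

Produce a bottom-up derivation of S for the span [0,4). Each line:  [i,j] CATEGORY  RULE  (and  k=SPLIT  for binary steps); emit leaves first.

[0,4] S   <
  [0,3] PP   <
    [0,1] "slowly" : PP\NP
    [1,3] PP\(PP\NP)   >
      [1,2] "under" : (PP\(PP\NP))/PP
      [2,3] "this" : PP
  [3,4] "here" : S\PP

[0,1] PP\NP  lex  "slowly"
[1,2] (PP\(PP\NP))/PP  lex  "under"
[2,3] PP  lex  "this"
[1,3] PP\(PP\NP)  >  k=2
[0,3] PP  <  k=1
[3,4] S\PP  lex  "here"
[0,4] S  <  k=3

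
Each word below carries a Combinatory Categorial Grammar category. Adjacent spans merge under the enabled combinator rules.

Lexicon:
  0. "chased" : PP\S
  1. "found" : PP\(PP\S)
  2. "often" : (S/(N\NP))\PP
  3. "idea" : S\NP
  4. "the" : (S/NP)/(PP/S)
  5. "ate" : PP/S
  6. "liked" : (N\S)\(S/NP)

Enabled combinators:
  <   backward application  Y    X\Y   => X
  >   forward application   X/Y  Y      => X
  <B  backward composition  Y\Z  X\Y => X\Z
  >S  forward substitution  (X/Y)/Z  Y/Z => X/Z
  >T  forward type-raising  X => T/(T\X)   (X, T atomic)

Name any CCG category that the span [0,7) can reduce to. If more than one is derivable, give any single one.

S

[0,7] S   >
  [0,3] S/(N\NP)   <
    [0,2] PP   <
      [0,1] "chased" : PP\S
      [1,2] "found" : PP\(PP\S)
    [2,3] "often" : (S/(N\NP))\PP
  [3,7] N\NP   <B
    [3,4] "idea" : S\NP
    [4,7] N\S   <
      [4,6] S/NP   >
        [4,5] "the" : (S/NP)/(PP/S)
        [5,6] "ate" : PP/S
      [6,7] "liked" : (N\S)\(S/NP)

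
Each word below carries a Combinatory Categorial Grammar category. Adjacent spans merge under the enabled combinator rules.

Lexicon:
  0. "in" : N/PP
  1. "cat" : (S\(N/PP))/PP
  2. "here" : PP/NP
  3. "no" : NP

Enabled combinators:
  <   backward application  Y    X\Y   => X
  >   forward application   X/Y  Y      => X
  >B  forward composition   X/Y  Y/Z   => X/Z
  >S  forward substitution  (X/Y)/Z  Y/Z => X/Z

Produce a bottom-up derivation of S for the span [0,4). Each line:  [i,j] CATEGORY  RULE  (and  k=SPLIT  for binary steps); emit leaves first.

[0,1] N/PP  lex  "in"
[1,2] (S\(N/PP))/PP  lex  "cat"
[2,3] PP/NP  lex  "here"
[3,4] NP  lex  "no"
[2,4] PP  >  k=3
[1,4] S\(N/PP)  >  k=2
[0,4] S  <  k=1

[0,4] S   <
  [0,1] "in" : N/PP
  [1,4] S\(N/PP)   >
    [1,2] "cat" : (S\(N/PP))/PP
    [2,4] PP   >
      [2,3] "here" : PP/NP
      [3,4] "no" : NP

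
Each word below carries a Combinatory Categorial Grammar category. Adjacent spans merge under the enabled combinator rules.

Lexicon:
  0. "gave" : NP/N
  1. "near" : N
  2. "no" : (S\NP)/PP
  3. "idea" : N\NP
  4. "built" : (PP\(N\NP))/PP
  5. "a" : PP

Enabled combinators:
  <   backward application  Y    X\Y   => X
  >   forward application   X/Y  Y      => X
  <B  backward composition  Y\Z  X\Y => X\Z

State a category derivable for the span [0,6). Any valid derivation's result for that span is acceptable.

S

[0,6] S   <
  [0,2] NP   >
    [0,1] "gave" : NP/N
    [1,2] "near" : N
  [2,6] S\NP   >
    [2,3] "no" : (S\NP)/PP
    [3,6] PP   <
      [3,4] "idea" : N\NP
      [4,6] PP\(N\NP)   >
        [4,5] "built" : (PP\(N\NP))/PP
        [5,6] "a" : PP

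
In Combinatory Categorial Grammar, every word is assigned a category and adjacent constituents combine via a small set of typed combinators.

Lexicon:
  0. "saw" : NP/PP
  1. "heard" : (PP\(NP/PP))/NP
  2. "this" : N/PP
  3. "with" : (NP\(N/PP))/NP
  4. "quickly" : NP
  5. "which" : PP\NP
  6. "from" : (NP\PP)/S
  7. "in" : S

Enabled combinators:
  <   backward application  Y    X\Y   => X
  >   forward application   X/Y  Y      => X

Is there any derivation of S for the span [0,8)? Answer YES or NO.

NP/PP (PP\(NP/PP))/NP N/PP (NP\(N/PP))/NP NP PP\NP (NP\PP)/S S
CKY chart[0,8] = {PP}; S ∉ chart

NO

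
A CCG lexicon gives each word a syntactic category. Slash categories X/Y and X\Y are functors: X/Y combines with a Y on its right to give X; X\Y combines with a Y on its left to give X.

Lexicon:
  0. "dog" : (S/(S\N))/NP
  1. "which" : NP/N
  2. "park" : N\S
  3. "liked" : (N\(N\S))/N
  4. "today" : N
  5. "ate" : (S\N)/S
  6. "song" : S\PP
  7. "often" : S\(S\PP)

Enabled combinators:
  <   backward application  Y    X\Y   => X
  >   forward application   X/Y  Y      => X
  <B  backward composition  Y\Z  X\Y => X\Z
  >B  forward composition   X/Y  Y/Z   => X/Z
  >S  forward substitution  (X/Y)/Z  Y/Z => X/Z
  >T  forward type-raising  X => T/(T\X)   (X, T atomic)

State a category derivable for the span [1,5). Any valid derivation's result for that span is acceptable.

NP

[0,8] S   >
  [0,5] S/(S\N)   >
    [0,1] "dog" : (S/(S\N))/NP
    [1,5] NP   >
      [1,2] "which" : NP/N
      [2,5] N   <
        [2,3] "park" : N\S
        [3,5] N\(N\S)   >
          [3,4] "liked" : (N\(N\S))/N
          [4,5] "today" : N
  [5,8] S\N   >
    [5,6] "ate" : (S\N)/S
    [6,8] S   <
      [6,7] "song" : S\PP
      [7,8] "often" : S\(S\PP)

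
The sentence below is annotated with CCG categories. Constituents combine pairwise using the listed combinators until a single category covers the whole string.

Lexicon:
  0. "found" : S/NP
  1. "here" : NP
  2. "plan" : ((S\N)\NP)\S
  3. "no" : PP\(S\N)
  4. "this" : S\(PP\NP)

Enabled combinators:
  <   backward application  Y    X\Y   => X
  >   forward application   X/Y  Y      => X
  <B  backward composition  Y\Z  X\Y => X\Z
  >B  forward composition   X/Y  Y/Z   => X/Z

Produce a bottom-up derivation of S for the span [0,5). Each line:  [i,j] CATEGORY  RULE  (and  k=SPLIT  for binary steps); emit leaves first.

[0,5] S   <
  [0,4] PP\NP   <B
    [0,3] (S\N)\NP   <
      [0,2] S   >
        [0,1] "found" : S/NP
        [1,2] "here" : NP
      [2,3] "plan" : ((S\N)\NP)\S
    [3,4] "no" : PP\(S\N)
  [4,5] "this" : S\(PP\NP)

[0,1] S/NP  lex  "found"
[1,2] NP  lex  "here"
[0,2] S  >  k=1
[2,3] ((S\N)\NP)\S  lex  "plan"
[0,3] (S\N)\NP  <  k=2
[3,4] PP\(S\N)  lex  "no"
[0,4] PP\NP  <B  k=3
[4,5] S\(PP\NP)  lex  "this"
[0,5] S  <  k=4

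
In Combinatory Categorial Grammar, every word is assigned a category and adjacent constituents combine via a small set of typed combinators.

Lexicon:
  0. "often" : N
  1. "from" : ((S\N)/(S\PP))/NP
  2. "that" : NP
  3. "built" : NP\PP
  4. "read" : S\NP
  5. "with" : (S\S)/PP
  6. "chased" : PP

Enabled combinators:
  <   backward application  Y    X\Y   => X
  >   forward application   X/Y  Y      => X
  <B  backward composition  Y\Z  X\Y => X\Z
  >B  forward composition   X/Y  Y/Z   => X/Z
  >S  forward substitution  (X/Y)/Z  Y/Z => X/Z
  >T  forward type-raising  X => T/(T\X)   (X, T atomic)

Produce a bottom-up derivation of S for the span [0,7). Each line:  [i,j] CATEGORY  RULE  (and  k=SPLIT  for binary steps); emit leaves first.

[0,7] S   <
  [0,1] "often" : N
  [1,7] S\N   <B
    [1,5] S\N   >
      [1,3] (S\N)/(S\PP)   >
        [1,2] "from" : ((S\N)/(S\PP))/NP
        [2,3] "that" : NP
      [3,5] S\PP   <B
        [3,4] "built" : NP\PP
        [4,5] "read" : S\NP
    [5,7] S\S   >
      [5,6] "with" : (S\S)/PP
      [6,7] "chased" : PP

[0,1] N  lex  "often"
[1,2] ((S\N)/(S\PP))/NP  lex  "from"
[2,3] NP  lex  "that"
[1,3] (S\N)/(S\PP)  >  k=2
[3,4] NP\PP  lex  "built"
[4,5] S\NP  lex  "read"
[3,5] S\PP  <B  k=4
[1,5] S\N  >  k=3
[5,6] (S\S)/PP  lex  "with"
[6,7] PP  lex  "chased"
[5,7] S\S  >  k=6
[1,7] S\N  <B  k=5
[0,7] S  <  k=1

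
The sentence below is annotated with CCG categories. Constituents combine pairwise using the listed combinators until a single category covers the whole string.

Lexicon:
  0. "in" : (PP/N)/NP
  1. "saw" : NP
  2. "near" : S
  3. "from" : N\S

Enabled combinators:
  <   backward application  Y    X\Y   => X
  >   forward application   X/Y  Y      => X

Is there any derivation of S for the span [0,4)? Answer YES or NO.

NO

(PP/N)/NP NP S N\S
CKY chart[0,4] = {PP}; S ∉ chart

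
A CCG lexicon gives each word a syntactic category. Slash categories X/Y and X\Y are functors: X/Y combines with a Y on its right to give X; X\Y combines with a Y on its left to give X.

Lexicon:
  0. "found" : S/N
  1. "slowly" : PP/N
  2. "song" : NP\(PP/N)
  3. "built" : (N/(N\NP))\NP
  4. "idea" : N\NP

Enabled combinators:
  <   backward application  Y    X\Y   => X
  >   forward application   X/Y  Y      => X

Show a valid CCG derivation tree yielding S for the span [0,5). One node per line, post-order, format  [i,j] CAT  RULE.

[0,1] S/N  lex  "found"
[1,2] PP/N  lex  "slowly"
[2,3] NP\(PP/N)  lex  "song"
[1,3] NP  <  k=2
[3,4] (N/(N\NP))\NP  lex  "built"
[1,4] N/(N\NP)  <  k=3
[4,5] N\NP  lex  "idea"
[1,5] N  >  k=4
[0,5] S  >  k=1

[0,5] S   >
  [0,1] "found" : S/N
  [1,5] N   >
    [1,4] N/(N\NP)   <
      [1,3] NP   <
        [1,2] "slowly" : PP/N
        [2,3] "song" : NP\(PP/N)
      [3,4] "built" : (N/(N\NP))\NP
    [4,5] "idea" : N\NP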